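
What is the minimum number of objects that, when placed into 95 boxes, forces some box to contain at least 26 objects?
n = (26 − 1)·95 + 1 = 2376

By the generalised pigeonhole principle, to guarantee some box contains ≥ r objects we need more than (r − 1) · k objects total. Threshold: n = (r − 1) · k + 1. With r = 26 and k = 95: n = 25 · 95 + 1 = 2375 + 1 = 2376. For n = 2375 = 25 · 95, we can put exactly 25 objects in every box, avoiding 26 in any single one — so 2376 is tight.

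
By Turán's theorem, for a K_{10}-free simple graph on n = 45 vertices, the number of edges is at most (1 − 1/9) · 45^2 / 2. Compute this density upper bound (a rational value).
Turán density bound = (8/9) · 45^2/2 = 900

Turán's theorem: ex(n, K_{r+1}) is achieved by the complete r-partite Turán graph T(n, r) with parts as balanced as possible, and is at most (1 − 1/r) · n^2/2. For r = 9, n = 45: the density bound is (8/9) · 2025/2 = 900. Since 9 ∣ 45, the Turán graph T(45, 9) has parts of equal size 5, and its edge count e(T(45, 9)) = 900 attains the density bound exactly.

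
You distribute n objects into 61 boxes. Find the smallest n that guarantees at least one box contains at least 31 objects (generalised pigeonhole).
n = (31 − 1)·61 + 1 = 1831

By the generalised pigeonhole principle, to guarantee some box contains ≥ r objects we need more than (r − 1) · k objects total. Threshold: n = (r − 1) · k + 1. With r = 31 and k = 61: n = 30 · 61 + 1 = 1830 + 1 = 1831. For n = 1830 = 30 · 61, we can put exactly 30 objects in every box, avoiding 31 in any single one — so 1831 is tight.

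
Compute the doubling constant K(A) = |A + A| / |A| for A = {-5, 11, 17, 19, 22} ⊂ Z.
K = |A + A| / |A| = 15/5 = 3

Enumerate A + A = {a + b : a, b ∈ A}. With |A| = 5, there are |A|^2 = 25 ordered sum pairs; collecting distinct values, A + A = {-10, 6, 12, 14, 17, 22, 28, 30, 33, 34, 36, 38, 39, 41, 44}, so |A + A| = 15. Thus K = 15/5 = 3. For comparison, the minimum possible |A + A| over all 5-element sets is 2·5 − 1 = 9 (so min K = 9/5), attained only by arithmetic progressions.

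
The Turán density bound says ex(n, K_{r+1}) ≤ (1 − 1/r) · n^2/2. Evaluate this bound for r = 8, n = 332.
Turán density bound = (7/8) · 332^2/2 = 48223

Turán's theorem: ex(n, K_{r+1}) is achieved by the complete r-partite Turán graph T(n, r) with parts as balanced as possible, and is at most (1 − 1/r) · n^2/2. For r = 8, n = 332: the density bound is (7/8) · 110224/2 = 48223. The integer-valued extremum is e(T(332, 8)) = 48222, which is strictly less than the density bound 48223 since 8 ∤ 332 (the parts of T(332, 8) cannot all be equal).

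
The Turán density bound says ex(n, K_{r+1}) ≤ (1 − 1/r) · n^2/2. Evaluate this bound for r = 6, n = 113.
Turán density bound = (5/6) · 113^2/2 = 63845/12 ≈ 5320.4167

Turán's theorem: ex(n, K_{r+1}) is achieved by the complete r-partite Turán graph T(n, r) with parts as balanced as possible, and is at most (1 − 1/r) · n^2/2. For r = 6, n = 113: the density bound is (5/6) · 12769/2 = 63845/12 ≈ 5320.4167. The integer-valued extremum is e(T(113, 6)) = 5320, which is strictly less than the density bound 63845/12 since 6 ∤ 113 (the parts of T(113, 6) cannot all be equal).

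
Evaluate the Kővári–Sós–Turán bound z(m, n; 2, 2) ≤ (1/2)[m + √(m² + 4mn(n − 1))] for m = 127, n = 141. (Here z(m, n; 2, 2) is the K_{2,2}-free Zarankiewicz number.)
z(127, 141; 2, 2) ≤ (1/2)[127 + √(127² + 4·127·141·140)] = (1/2)[127 + √10044049] = 1648.1174

Kővári–Sós–Turán: let r_1, ..., r_127 be the row sums and z = Σ r_i the total number of 1s. Each pair of columns can share at most one row with both entries 1 (else a 2×2 all-ones block appears), so Σ_i C(r_i, 2) ≤ C(141, 2) = 9870. By convexity Σ_i C(r_i, 2) ≥ 127·C(z/127, 2) = z(z − 127)/(2·127), giving z² − 127z − 127·141·140 ≤ 0 and hence z ≤ (1/2)[127 + √(16129 + 4·2506980)] = (1/2)[127 + √10044049] ≈ (1/2)(127 + 3169.2348) = 1648.1174.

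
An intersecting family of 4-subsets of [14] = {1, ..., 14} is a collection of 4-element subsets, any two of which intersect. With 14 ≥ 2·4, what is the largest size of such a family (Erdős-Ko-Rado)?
max |F| = C(13, 3) = 286

Erdős-Ko-Rado (1961): when n ≥ 2k, max |F| = C(n−1, k−1). The bound is attained by the star {A : i ∈ A} for any fixed i ∈ [n]. Here C(14−1, 4−1) = C(13, 3) = 286.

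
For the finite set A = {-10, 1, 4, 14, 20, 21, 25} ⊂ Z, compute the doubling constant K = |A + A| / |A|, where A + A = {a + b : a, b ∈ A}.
K = |A + A| / |A| = 27/7

Enumerate A + A = {a + b : a, b ∈ A}. With |A| = 7, there are |A|^2 = 49 ordered sum pairs; collecting distinct values, A + A = {-20, -9, -6, 2, 4, 5, 8, 10, 11, 15, 18, 21, 22, 24, 25, 26, 28, 29, 34, 35, 39, 40, 41, 42, 45, 46, 50}, so |A + A| = 27. Thus K = 27/7. For comparison, the minimum possible |A + A| over all 7-element sets is 2·7 − 1 = 13 (so min K = 13/7), attained only by arithmetic progressions.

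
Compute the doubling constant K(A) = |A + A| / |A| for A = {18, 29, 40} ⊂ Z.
K = |A + A| / |A| = 5/3

Enumerate A + A = {a + b : a, b ∈ A}. With |A| = 3, there are |A|^2 = 9 ordered sum pairs; collecting distinct values, A + A = {36, 47, 58, 69, 80}, so |A + A| = 5. Thus K = 5/3. Here |A + A| = 2|A| − 1 = 5, the minimum possible — so K = 5/3 is minimal, which holds iff A is an arithmetic progression.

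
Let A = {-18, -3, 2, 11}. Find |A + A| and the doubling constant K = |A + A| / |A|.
K = |A + A| / |A| = 10/4 = 5/2

Enumerate A + A = {a + b : a, b ∈ A}. With |A| = 4, there are |A|^2 = 16 ordered sum pairs; collecting distinct values, A + A = {-36, -21, -16, -7, -6, -1, 4, 8, 13, 22}, so |A + A| = 10. Thus K = 10/4 = 5/2. For comparison, the minimum possible |A + A| over all 4-element sets is 2·4 − 1 = 7 (so min K = 7/4), attained only by arithmetic progressions.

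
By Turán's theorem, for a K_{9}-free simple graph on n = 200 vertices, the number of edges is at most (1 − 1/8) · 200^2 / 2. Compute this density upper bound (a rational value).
Turán density bound = (7/8) · 200^2/2 = 17500

Turán's theorem: ex(n, K_{r+1}) is achieved by the complete r-partite Turán graph T(n, r) with parts as balanced as possible, and is at most (1 − 1/r) · n^2/2. For r = 8, n = 200: the density bound is (7/8) · 40000/2 = 17500. Since 8 ∣ 200, the Turán graph T(200, 8) has parts of equal size 25, and its edge count e(T(200, 8)) = 17500 attains the density bound exactly.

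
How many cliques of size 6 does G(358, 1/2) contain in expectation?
E[# K_6] = C(358, 6) · (1/2)^C(6, 2) = 2803335422713 / 2^15 ≈ 85551007.773224

For each 6-subset S of vertices (there are C(358, 6) = 2803335422713 such S), let X_S = 1 if S induces a K_6 (all C(6, 2) = 15 edges present). Then P(X_S = 1) = (1/2)^15 = 1/32768. By linearity of expectation, E[# K_6] = C(358, 6) · (1/2)^15 = 2803335422713 / 32768 ≈ 85551007.773224.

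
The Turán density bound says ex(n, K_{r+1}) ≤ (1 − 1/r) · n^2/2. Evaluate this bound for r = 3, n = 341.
Turán density bound = (2/3) · 341^2/2 = 116281/3 ≈ 38760.3333

Turán's theorem: ex(n, K_{r+1}) is achieved by the complete r-partite Turán graph T(n, r) with parts as balanced as possible, and is at most (1 − 1/r) · n^2/2. For r = 3, n = 341: the density bound is (2/3) · 116281/2 = 116281/3 ≈ 38760.3333. The integer-valued extremum is e(T(341, 3)) = 38760, which is strictly less than the density bound 116281/3 since 3 ∤ 341 (the parts of T(341, 3) cannot all be equal).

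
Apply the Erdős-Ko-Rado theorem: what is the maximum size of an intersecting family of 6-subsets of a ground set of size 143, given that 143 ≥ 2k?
max |F| = C(142, 5) = 448072338

The Erdős-Ko-Rado theorem states: for n ≥ 2k, an intersecting family of k-subsets of an n-element set has size at most C(n − 1, k − 1), with equality for 'star' families {A ⊆ [n] : |A| = k, i ∈ A} (fix an element i). For n = 143, k = 6: C(142, 5) = 448072338.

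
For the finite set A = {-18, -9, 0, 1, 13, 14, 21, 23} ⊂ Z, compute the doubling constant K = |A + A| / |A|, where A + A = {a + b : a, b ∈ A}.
K = |A + A| / |A| = 32/8 = 4

Enumerate A + A = {a + b : a, b ∈ A}. With |A| = 8, there are |A|^2 = 64 ordered sum pairs; collecting distinct values, A + A = {-36, -27, -18, -17, -9, -8, -5, -4, 0, 1, 2, 3, 4, 5, 12, 13, 14, 15, 21, 22, 23, 24, 26, 27, 28, 34, 35, 36, 37, 42, 44, 46}, so |A + A| = 32. Thus K = 32/8 = 4. For comparison, the minimum possible |A + A| over all 8-element sets is 2·8 − 1 = 15 (so min K = 15/8), attained only by arithmetic progressions.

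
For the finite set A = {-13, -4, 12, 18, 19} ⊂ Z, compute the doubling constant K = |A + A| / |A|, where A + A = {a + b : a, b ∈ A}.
K = |A + A| / |A| = 15/5 = 3

Enumerate A + A = {a + b : a, b ∈ A}. With |A| = 5, there are |A|^2 = 25 ordered sum pairs; collecting distinct values, A + A = {-26, -17, -8, -1, 5, 6, 8, 14, 15, 24, 30, 31, 36, 37, 38}, so |A + A| = 15. Thus K = 15/5 = 3. For comparison, the minimum possible |A + A| over all 5-element sets is 2·5 − 1 = 9 (so min K = 9/5), attained only by arithmetic progressions.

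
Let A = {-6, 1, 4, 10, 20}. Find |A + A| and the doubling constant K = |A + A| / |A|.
K = |A + A| / |A| = 14/5

Enumerate A + A = {a + b : a, b ∈ A}. With |A| = 5, there are |A|^2 = 25 ordered sum pairs; collecting distinct values, A + A = {-12, -5, -2, 2, 4, 5, 8, 11, 14, 20, 21, 24, 30, 40}, so |A + A| = 14. Thus K = 14/5. For comparison, the minimum possible |A + A| over all 5-element sets is 2·5 − 1 = 9 (so min K = 9/5), attained only by arithmetic progressions.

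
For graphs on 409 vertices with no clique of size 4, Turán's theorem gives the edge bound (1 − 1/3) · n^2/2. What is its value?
Turán density bound = (2/3) · 409^2/2 = 167281/3 ≈ 55760.3333

Turán's theorem: ex(n, K_{r+1}) is achieved by the complete r-partite Turán graph T(n, r) with parts as balanced as possible, and is at most (1 − 1/r) · n^2/2. For r = 3, n = 409: the density bound is (2/3) · 167281/2 = 167281/3 ≈ 55760.3333. The integer-valued extremum is e(T(409, 3)) = 55760, which is strictly less than the density bound 167281/3 since 3 ∤ 409 (the parts of T(409, 3) cannot all be equal).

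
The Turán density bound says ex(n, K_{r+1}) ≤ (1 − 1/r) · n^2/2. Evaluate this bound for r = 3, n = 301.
Turán density bound = (2/3) · 301^2/2 = 90601/3 ≈ 30200.3333

Turán's theorem: ex(n, K_{r+1}) is achieved by the complete r-partite Turán graph T(n, r) with parts as balanced as possible, and is at most (1 − 1/r) · n^2/2. For r = 3, n = 301: the density bound is (2/3) · 90601/2 = 90601/3 ≈ 30200.3333. The integer-valued extremum is e(T(301, 3)) = 30200, which is strictly less than the density bound 90601/3 since 3 ∤ 301 (the parts of T(301, 3) cannot all be equal).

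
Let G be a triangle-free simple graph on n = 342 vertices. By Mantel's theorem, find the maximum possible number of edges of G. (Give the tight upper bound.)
ex(342, K_3) = ⌊342^2/4⌋ = 29241

Mantel (1907): a triangle-free graph on n vertices has at most ⌊n^2/4⌋ edges, with equality for the complete bipartite graph K_{⌊n/2⌋, ⌈n/2⌉}. For n = 342: ⌊342^2/4⌋ = ⌊116964/4⌋ = 29241. The extremal graph is K_{171, 171}, which has 171·171 = 29241 edges.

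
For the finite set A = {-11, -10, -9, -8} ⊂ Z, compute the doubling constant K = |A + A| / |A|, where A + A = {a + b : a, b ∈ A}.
K = |A + A| / |A| = 7/4

Enumerate A + A = {a + b : a, b ∈ A}. With |A| = 4, there are |A|^2 = 16 ordered sum pairs; collecting distinct values, A + A = {-22, -21, -20, -19, -18, -17, -16}, so |A + A| = 7. Thus K = 7/4. Here |A + A| = 2|A| − 1 = 7, the minimum possible — so K = 7/4 is minimal, which holds iff A is an arithmetic progression.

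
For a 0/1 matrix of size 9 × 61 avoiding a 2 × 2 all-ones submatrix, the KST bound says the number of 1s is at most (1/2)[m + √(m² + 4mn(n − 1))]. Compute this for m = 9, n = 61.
z(9, 61; 2, 2) ≤ (1/2)[9 + √(9² + 4·9·61·60)] = (1/2)[9 + √131841] = 186.0496

Kővári–Sós–Turán: let r_1, ..., r_9 be the row sums and z = Σ r_i the total number of 1s. Each pair of columns can share at most one row with both entries 1 (else a 2×2 all-ones block appears), so Σ_i C(r_i, 2) ≤ C(61, 2) = 1830. By convexity Σ_i C(r_i, 2) ≥ 9·C(z/9, 2) = z(z − 9)/(2·9), giving z² − 9z − 9·61·60 ≤ 0 and hence z ≤ (1/2)[9 + √(81 + 4·32940)] = (1/2)[9 + √131841] ≈ (1/2)(9 + 363.0992) = 186.0496.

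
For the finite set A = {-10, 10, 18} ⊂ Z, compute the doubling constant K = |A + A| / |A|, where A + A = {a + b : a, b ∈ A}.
K = |A + A| / |A| = 6/3 = 2

Enumerate A + A = {a + b : a, b ∈ A}. With |A| = 3, there are |A|^2 = 9 ordered sum pairs; collecting distinct values, A + A = {-20, 0, 8, 20, 28, 36}, so |A + A| = 6. Thus K = 6/3 = 2. For comparison, the minimum possible |A + A| over all 3-element sets is 2·3 − 1 = 5 (so min K = 5/3), attained only by arithmetic progressions.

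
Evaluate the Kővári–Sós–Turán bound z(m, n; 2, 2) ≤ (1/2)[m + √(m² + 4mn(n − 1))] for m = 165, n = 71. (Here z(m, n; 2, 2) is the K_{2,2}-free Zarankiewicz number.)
z(165, 71; 2, 2) ≤ (1/2)[165 + √(165² + 4·165·71·70)] = (1/2)[165 + √3307425] = 991.8164

Kővári–Sós–Turán: let r_1, ..., r_165 be the row sums and z = Σ r_i the total number of 1s. Each pair of columns can share at most one row with both entries 1 (else a 2×2 all-ones block appears), so Σ_i C(r_i, 2) ≤ C(71, 2) = 2485. By convexity Σ_i C(r_i, 2) ≥ 165·C(z/165, 2) = z(z − 165)/(2·165), giving z² − 165z − 165·71·70 ≤ 0 and hence z ≤ (1/2)[165 + √(27225 + 4·820050)] = (1/2)[165 + √3307425] ≈ (1/2)(165 + 1818.6327) = 991.8164.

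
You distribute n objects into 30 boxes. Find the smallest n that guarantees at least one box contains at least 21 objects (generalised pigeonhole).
n = (21 − 1)·30 + 1 = 601

By the generalised pigeonhole principle, to guarantee some box contains ≥ r objects we need more than (r − 1) · k objects total. Threshold: n = (r − 1) · k + 1. With r = 21 and k = 30: n = 20 · 30 + 1 = 600 + 1 = 601. For n = 600 = 20 · 30, we can put exactly 20 objects in every box, avoiding 21 in any single one — so 601 is tight.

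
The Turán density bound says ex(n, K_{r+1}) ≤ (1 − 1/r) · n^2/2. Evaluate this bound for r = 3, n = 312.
Turán density bound = (2/3) · 312^2/2 = 32448

Turán's theorem: ex(n, K_{r+1}) is achieved by the complete r-partite Turán graph T(n, r) with parts as balanced as possible, and is at most (1 − 1/r) · n^2/2. For r = 3, n = 312: the density bound is (2/3) · 97344/2 = 32448. Since 3 ∣ 312, the Turán graph T(312, 3) has parts of equal size 104, and its edge count e(T(312, 3)) = 32448 attains the density bound exactly.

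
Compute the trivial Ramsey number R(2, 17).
R(2, 17) = 17

R(2, k) = k for all k ≥ 2: in a 2-colouring of K_k, either some edge is red (a red K_2) or all edges are blue (a blue K_k). And K_{16} coloured all-blue has no blue K_17, so R(2, 17) > 16. Hence R(2, 17) = 17.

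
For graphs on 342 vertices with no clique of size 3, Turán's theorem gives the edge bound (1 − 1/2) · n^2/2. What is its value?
Turán density bound = (1/2) · 342^2/2 = 29241

Turán's theorem: ex(n, K_{r+1}) is achieved by the complete r-partite Turán graph T(n, r) with parts as balanced as possible, and is at most (1 − 1/r) · n^2/2. For r = 2, n = 342: the density bound is (1/2) · 116964/2 = 29241. Since 2 ∣ 342, the Turán graph T(342, 2) has parts of equal size 171, and its edge count e(T(342, 2)) = 29241 attains the density bound exactly.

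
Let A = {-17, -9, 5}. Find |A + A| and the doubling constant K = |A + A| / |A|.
K = |A + A| / |A| = 6/3 = 2

Enumerate A + A = {a + b : a, b ∈ A}. With |A| = 3, there are |A|^2 = 9 ordered sum pairs; collecting distinct values, A + A = {-34, -26, -18, -12, -4, 10}, so |A + A| = 6. Thus K = 6/3 = 2. For comparison, the minimum possible |A + A| over all 3-element sets is 2·3 − 1 = 5 (so min K = 5/3), attained only by arithmetic progressions.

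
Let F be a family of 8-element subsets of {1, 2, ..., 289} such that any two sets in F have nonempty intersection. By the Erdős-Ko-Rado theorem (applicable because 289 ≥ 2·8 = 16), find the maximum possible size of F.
max |F| = C(288, 7) = 30297627730656

Erdős-Ko-Rado (1961): when n ≥ 2k, max |F| = C(n−1, k−1). The bound is attained by the star {A : i ∈ A} for any fixed i ∈ [n]. Here C(289−1, 8−1) = C(288, 7) = 30297627730656.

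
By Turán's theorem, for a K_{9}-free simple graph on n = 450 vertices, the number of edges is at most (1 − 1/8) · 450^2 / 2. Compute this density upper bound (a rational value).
Turán density bound = (7/8) · 450^2/2 = 354375/4 ≈ 88593.75

Turán's theorem: ex(n, K_{r+1}) is achieved by the complete r-partite Turán graph T(n, r) with parts as balanced as possible, and is at most (1 − 1/r) · n^2/2. For r = 8, n = 450: the density bound is (7/8) · 202500/2 = 354375/4 ≈ 88593.75. The integer-valued extremum is e(T(450, 8)) = 88593, which is strictly less than the density bound 354375/4 since 8 ∤ 450 (the parts of T(450, 8) cannot all be equal).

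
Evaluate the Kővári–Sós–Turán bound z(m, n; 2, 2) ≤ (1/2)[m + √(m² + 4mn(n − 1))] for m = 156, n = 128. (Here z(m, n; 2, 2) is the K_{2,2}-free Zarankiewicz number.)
z(156, 128; 2, 2) ≤ (1/2)[156 + √(156² + 4·156·128·127)] = (1/2)[156 + √10168080] = 1672.3713

Kővári–Sós–Turán: let r_1, ..., r_156 be the row sums and z = Σ r_i the total number of 1s. Each pair of columns can share at most one row with both entries 1 (else a 2×2 all-ones block appears), so Σ_i C(r_i, 2) ≤ C(128, 2) = 8128. By convexity Σ_i C(r_i, 2) ≥ 156·C(z/156, 2) = z(z − 156)/(2·156), giving z² − 156z − 156·128·127 ≤ 0 and hence z ≤ (1/2)[156 + √(24336 + 4·2535936)] = (1/2)[156 + √10168080] ≈ (1/2)(156 + 3188.7427) = 1672.3713.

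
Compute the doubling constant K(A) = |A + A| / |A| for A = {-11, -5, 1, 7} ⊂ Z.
K = |A + A| / |A| = 7/4

Enumerate A + A = {a + b : a, b ∈ A}. With |A| = 4, there are |A|^2 = 16 ordered sum pairs; collecting distinct values, A + A = {-22, -16, -10, -4, 2, 8, 14}, so |A + A| = 7. Thus K = 7/4. Here |A + A| = 2|A| − 1 = 7, the minimum possible — so K = 7/4 is minimal, which holds iff A is an arithmetic progression.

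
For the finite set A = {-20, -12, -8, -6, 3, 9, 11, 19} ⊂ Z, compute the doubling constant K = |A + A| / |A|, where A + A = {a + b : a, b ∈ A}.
K = |A + A| / |A| = 31/8

Enumerate A + A = {a + b : a, b ∈ A}. With |A| = 8, there are |A|^2 = 64 ordered sum pairs; collecting distinct values, A + A = {-40, -32, -28, -26, -24, -20, -18, -17, -16, -14, -12, -11, -9, -5, -3, -1, 1, 3, 5, 6, 7, 11, 12, 13, 14, 18, 20, 22, 28, 30, 38}, so |A + A| = 31. Thus K = 31/8. For comparison, the minimum possible |A + A| over all 8-element sets is 2·8 − 1 = 15 (so min K = 15/8), attained only by arithmetic progressions.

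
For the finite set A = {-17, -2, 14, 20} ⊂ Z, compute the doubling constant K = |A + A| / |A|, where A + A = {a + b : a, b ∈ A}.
K = |A + A| / |A| = 10/4 = 5/2

Enumerate A + A = {a + b : a, b ∈ A}. With |A| = 4, there are |A|^2 = 16 ordered sum pairs; collecting distinct values, A + A = {-34, -19, -4, -3, 3, 12, 18, 28, 34, 40}, so |A + A| = 10. Thus K = 10/4 = 5/2. For comparison, the minimum possible |A + A| over all 4-element sets is 2·4 − 1 = 7 (so min K = 7/4), attained only by arithmetic progressions.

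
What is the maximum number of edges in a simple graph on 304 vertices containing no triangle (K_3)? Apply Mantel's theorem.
ex(304, K_3) = ⌊304^2/4⌋ = 23104

Mantel (1907): a triangle-free graph on n vertices has at most ⌊n^2/4⌋ edges, with equality for the complete bipartite graph K_{⌊n/2⌋, ⌈n/2⌉}. For n = 304: ⌊304^2/4⌋ = ⌊92416/4⌋ = 23104. The extremal graph is K_{152, 152}, which has 152·152 = 23104 edges.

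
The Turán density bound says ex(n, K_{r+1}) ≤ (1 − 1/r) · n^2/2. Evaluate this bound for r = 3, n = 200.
Turán density bound = (2/3) · 200^2/2 = 40000/3 ≈ 13333.3333

Turán's theorem: ex(n, K_{r+1}) is achieved by the complete r-partite Turán graph T(n, r) with parts as balanced as possible, and is at most (1 − 1/r) · n^2/2. For r = 3, n = 200: the density bound is (2/3) · 40000/2 = 40000/3 ≈ 13333.3333. The integer-valued extremum is e(T(200, 3)) = 13333, which is strictly less than the density bound 40000/3 since 3 ∤ 200 (the parts of T(200, 3) cannot all be equal).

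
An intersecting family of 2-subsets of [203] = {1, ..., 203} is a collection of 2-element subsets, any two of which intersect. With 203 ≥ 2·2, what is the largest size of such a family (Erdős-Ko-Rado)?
max |F| = C(202, 1) = 202

Erdős-Ko-Rado (1961): when n ≥ 2k, max |F| = C(n−1, k−1). The bound is attained by the star {A : i ∈ A} for any fixed i ∈ [n]. Here C(203−1, 2−1) = C(202, 1) = 202.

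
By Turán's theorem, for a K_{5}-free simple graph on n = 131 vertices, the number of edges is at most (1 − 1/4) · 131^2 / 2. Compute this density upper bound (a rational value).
Turán density bound = (3/4) · 131^2/2 = 51483/8 ≈ 6435.375

Turán's theorem: ex(n, K_{r+1}) is achieved by the complete r-partite Turán graph T(n, r) with parts as balanced as possible, and is at most (1 − 1/r) · n^2/2. For r = 4, n = 131: the density bound is (3/4) · 17161/2 = 51483/8 ≈ 6435.375. The integer-valued extremum is e(T(131, 4)) = 6435, which is strictly less than the density bound 51483/8 since 4 ∤ 131 (the parts of T(131, 4) cannot all be equal).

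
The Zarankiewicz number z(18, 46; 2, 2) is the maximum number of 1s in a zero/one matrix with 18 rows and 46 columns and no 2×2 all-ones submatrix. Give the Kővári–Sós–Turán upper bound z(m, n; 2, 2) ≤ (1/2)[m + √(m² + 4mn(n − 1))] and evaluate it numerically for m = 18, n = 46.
z(18, 46; 2, 2) ≤ (1/2)[18 + √(18² + 4·18·46·45)] = (1/2)[18 + √149364] = 202.2382

Kővári–Sós–Turán: let r_1, ..., r_18 be the row sums and z = Σ r_i the total number of 1s. Each pair of columns can share at most one row with both entries 1 (else a 2×2 all-ones block appears), so Σ_i C(r_i, 2) ≤ C(46, 2) = 1035. By convexity Σ_i C(r_i, 2) ≥ 18·C(z/18, 2) = z(z − 18)/(2·18), giving z² − 18z − 18·46·45 ≤ 0 and hence z ≤ (1/2)[18 + √(324 + 4·37260)] = (1/2)[18 + √149364] ≈ (1/2)(18 + 386.4764) = 202.2382.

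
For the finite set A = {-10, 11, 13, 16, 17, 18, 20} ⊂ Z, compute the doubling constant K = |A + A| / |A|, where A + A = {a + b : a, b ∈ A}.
K = |A + A| / |A| = 23/7

Enumerate A + A = {a + b : a, b ∈ A}. With |A| = 7, there are |A|^2 = 49 ordered sum pairs; collecting distinct values, A + A = {-20, 1, 3, 6, 7, 8, 10, 22, 24, 26, 27, 28, 29, 30, 31, 32, 33, 34, 35, 36, 37, 38, 40}, so |A + A| = 23. Thus K = 23/7. For comparison, the minimum possible |A + A| over all 7-element sets is 2·7 − 1 = 13 (so min K = 13/7), attained only by arithmetic progressions.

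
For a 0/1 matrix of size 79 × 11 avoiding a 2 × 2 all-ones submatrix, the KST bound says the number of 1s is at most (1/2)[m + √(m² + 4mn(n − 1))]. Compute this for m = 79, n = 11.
z(79, 11; 2, 2) ≤ (1/2)[79 + √(79² + 4·79·11·10)] = (1/2)[79 + √41001] = 140.7435

Kővári–Sós–Turán: let r_1, ..., r_79 be the row sums and z = Σ r_i the total number of 1s. Each pair of columns can share at most one row with both entries 1 (else a 2×2 all-ones block appears), so Σ_i C(r_i, 2) ≤ C(11, 2) = 55. By convexity Σ_i C(r_i, 2) ≥ 79·C(z/79, 2) = z(z − 79)/(2·79), giving z² − 79z − 79·11·10 ≤ 0 and hence z ≤ (1/2)[79 + √(6241 + 4·8690)] = (1/2)[79 + √41001] ≈ (1/2)(79 + 202.487) = 140.7435.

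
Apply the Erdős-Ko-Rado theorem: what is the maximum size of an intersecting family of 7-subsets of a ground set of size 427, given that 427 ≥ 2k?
max |F| = C(426, 6) = 8012477140410

The Erdős-Ko-Rado theorem states: for n ≥ 2k, an intersecting family of k-subsets of an n-element set has size at most C(n − 1, k − 1), with equality for 'star' families {A ⊆ [n] : |A| = k, i ∈ A} (fix an element i). For n = 427, k = 7: C(426, 6) = 8012477140410.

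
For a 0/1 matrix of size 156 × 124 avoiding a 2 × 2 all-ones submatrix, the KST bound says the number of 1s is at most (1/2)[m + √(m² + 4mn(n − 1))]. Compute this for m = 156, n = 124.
z(156, 124; 2, 2) ≤ (1/2)[156 + √(156² + 4·156·124·123)] = (1/2)[156 + √9541584] = 1622.4727

Kővári–Sós–Turán: let r_1, ..., r_156 be the row sums and z = Σ r_i the total number of 1s. Each pair of columns can share at most one row with both entries 1 (else a 2×2 all-ones block appears), so Σ_i C(r_i, 2) ≤ C(124, 2) = 7626. By convexity Σ_i C(r_i, 2) ≥ 156·C(z/156, 2) = z(z − 156)/(2·156), giving z² − 156z − 156·124·123 ≤ 0 and hence z ≤ (1/2)[156 + √(24336 + 4·2379312)] = (1/2)[156 + √9541584] ≈ (1/2)(156 + 3088.9455) = 1622.4727.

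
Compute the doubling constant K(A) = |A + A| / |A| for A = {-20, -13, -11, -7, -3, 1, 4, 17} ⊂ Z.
K = |A + A| / |A| = 31/8

Enumerate A + A = {a + b : a, b ∈ A}. With |A| = 8, there are |A|^2 = 64 ordered sum pairs; collecting distinct values, A + A = {-40, -33, -31, -27, -26, -24, -23, -22, -20, -19, -18, -16, -14, -12, -10, -9, -7, -6, -3, -2, 1, 2, 4, 5, 6, 8, 10, 14, 18, 21, 34}, so |A + A| = 31. Thus K = 31/8. For comparison, the minimum possible |A + A| over all 8-element sets is 2·8 − 1 = 15 (so min K = 15/8), attained only by arithmetic progressions.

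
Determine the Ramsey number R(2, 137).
R(2, 137) = 137

R(2, k) = k for all k ≥ 2: in a 2-colouring of K_k, either some edge is red (a red K_2) or all edges are blue (a blue K_k). And K_{136} coloured all-blue has no blue K_137, so R(2, 137) > 136. Hence R(2, 137) = 137.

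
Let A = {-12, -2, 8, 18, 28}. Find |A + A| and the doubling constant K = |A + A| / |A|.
K = |A + A| / |A| = 9/5

Enumerate A + A = {a + b : a, b ∈ A}. With |A| = 5, there are |A|^2 = 25 ordered sum pairs; collecting distinct values, A + A = {-24, -14, -4, 6, 16, 26, 36, 46, 56}, so |A + A| = 9. Thus K = 9/5. Here |A + A| = 2|A| − 1 = 9, the minimum possible — so K = 9/5 is minimal, which holds iff A is an arithmetic progression.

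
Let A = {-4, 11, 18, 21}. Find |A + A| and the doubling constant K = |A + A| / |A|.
K = |A + A| / |A| = 10/4 = 5/2

Enumerate A + A = {a + b : a, b ∈ A}. With |A| = 4, there are |A|^2 = 16 ordered sum pairs; collecting distinct values, A + A = {-8, 7, 14, 17, 22, 29, 32, 36, 39, 42}, so |A + A| = 10. Thus K = 10/4 = 5/2. For comparison, the minimum possible |A + A| over all 4-element sets is 2·4 − 1 = 7 (so min K = 7/4), attained only by arithmetic progressions.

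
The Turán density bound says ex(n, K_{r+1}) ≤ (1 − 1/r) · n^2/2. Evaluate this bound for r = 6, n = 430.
Turán density bound = (5/6) · 430^2/2 = 231125/3 ≈ 77041.6667

Turán's theorem: ex(n, K_{r+1}) is achieved by the complete r-partite Turán graph T(n, r) with parts as balanced as possible, and is at most (1 − 1/r) · n^2/2. For r = 6, n = 430: the density bound is (5/6) · 184900/2 = 231125/3 ≈ 77041.6667. The integer-valued extremum is e(T(430, 6)) = 77041, which is strictly less than the density bound 231125/3 since 6 ∤ 430 (the parts of T(430, 6) cannot all be equal).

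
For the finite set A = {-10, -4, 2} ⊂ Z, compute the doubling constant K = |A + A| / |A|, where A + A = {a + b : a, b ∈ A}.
K = |A + A| / |A| = 5/3

Enumerate A + A = {a + b : a, b ∈ A}. With |A| = 3, there are |A|^2 = 9 ordered sum pairs; collecting distinct values, A + A = {-20, -14, -8, -2, 4}, so |A + A| = 5. Thus K = 5/3. Here |A + A| = 2|A| − 1 = 5, the minimum possible — so K = 5/3 is minimal, which holds iff A is an arithmetic progression.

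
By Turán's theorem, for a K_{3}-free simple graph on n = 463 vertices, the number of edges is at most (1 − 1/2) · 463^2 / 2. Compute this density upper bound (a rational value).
Turán density bound = (1/2) · 463^2/2 = 214369/4 ≈ 53592.25

Turán's theorem: ex(n, K_{r+1}) is achieved by the complete r-partite Turán graph T(n, r) with parts as balanced as possible, and is at most (1 − 1/r) · n^2/2. For r = 2, n = 463: the density bound is (1/2) · 214369/2 = 214369/4 ≈ 53592.25. The integer-valued extremum is e(T(463, 2)) = 53592, which is strictly less than the density bound 214369/4 since 2 ∤ 463 (the parts of T(463, 2) cannot all be equal).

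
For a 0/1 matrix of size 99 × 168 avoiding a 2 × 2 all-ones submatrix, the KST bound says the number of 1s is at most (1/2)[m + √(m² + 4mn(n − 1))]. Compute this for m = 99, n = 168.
z(99, 168; 2, 2) ≤ (1/2)[99 + √(99² + 4·99·168·167)] = (1/2)[99 + √11119977] = 1716.8315

Kővári–Sós–Turán: let r_1, ..., r_99 be the row sums and z = Σ r_i the total number of 1s. Each pair of columns can share at most one row with both entries 1 (else a 2×2 all-ones block appears), so Σ_i C(r_i, 2) ≤ C(168, 2) = 14028. By convexity Σ_i C(r_i, 2) ≥ 99·C(z/99, 2) = z(z − 99)/(2·99), giving z² − 99z − 99·168·167 ≤ 0 and hence z ≤ (1/2)[99 + √(9801 + 4·2777544)] = (1/2)[99 + √11119977] ≈ (1/2)(99 + 3334.663) = 1716.8315.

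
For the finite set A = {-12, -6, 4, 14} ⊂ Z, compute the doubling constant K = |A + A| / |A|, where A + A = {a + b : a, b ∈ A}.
K = |A + A| / |A| = 9/4

Enumerate A + A = {a + b : a, b ∈ A}. With |A| = 4, there are |A|^2 = 16 ordered sum pairs; collecting distinct values, A + A = {-24, -18, -12, -8, -2, 2, 8, 18, 28}, so |A + A| = 9. Thus K = 9/4. For comparison, the minimum possible |A + A| over all 4-element sets is 2·4 − 1 = 7 (so min K = 7/4), attained only by arithmetic progressions.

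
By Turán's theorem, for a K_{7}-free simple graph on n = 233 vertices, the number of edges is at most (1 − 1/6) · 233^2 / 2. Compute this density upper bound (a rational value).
Turán density bound = (5/6) · 233^2/2 = 271445/12 ≈ 22620.4167

Turán's theorem: ex(n, K_{r+1}) is achieved by the complete r-partite Turán graph T(n, r) with parts as balanced as possible, and is at most (1 − 1/r) · n^2/2. For r = 6, n = 233: the density bound is (5/6) · 54289/2 = 271445/12 ≈ 22620.4167. The integer-valued extremum is e(T(233, 6)) = 22620, which is strictly less than the density bound 271445/12 since 6 ∤ 233 (the parts of T(233, 6) cannot all be equal).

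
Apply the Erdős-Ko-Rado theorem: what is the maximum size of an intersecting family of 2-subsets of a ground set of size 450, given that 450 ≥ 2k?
max |F| = C(449, 1) = 449

The Erdős-Ko-Rado theorem states: for n ≥ 2k, an intersecting family of k-subsets of an n-element set has size at most C(n − 1, k − 1), with equality for 'star' families {A ⊆ [n] : |A| = k, i ∈ A} (fix an element i). For n = 450, k = 2: C(449, 1) = 449.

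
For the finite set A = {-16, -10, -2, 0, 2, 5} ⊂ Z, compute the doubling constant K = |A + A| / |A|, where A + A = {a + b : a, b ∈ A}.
K = |A + A| / |A| = 20/6 = 10/3

Enumerate A + A = {a + b : a, b ∈ A}. With |A| = 6, there are |A|^2 = 36 ordered sum pairs; collecting distinct values, A + A = {-32, -26, -20, -18, -16, -14, -12, -11, -10, -8, -5, -4, -2, 0, 2, 3, 4, 5, 7, 10}, so |A + A| = 20. Thus K = 20/6 = 10/3. For comparison, the minimum possible |A + A| over all 6-element sets is 2·6 − 1 = 11 (so min K = 11/6), attained only by arithmetic progressions.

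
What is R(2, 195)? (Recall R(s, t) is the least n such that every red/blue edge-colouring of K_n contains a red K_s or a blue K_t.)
R(2, 195) = 195

R(2, k) = k for all k ≥ 2: in a 2-colouring of K_k, either some edge is red (a red K_2) or all edges are blue (a blue K_k). And K_{194} coloured all-blue has no blue K_195, so R(2, 195) > 194. Hence R(2, 195) = 195.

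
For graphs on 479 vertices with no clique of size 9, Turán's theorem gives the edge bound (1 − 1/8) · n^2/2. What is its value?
Turán density bound = (7/8) · 479^2/2 = 1606087/16 ≈ 100380.4375

Turán's theorem: ex(n, K_{r+1}) is achieved by the complete r-partite Turán graph T(n, r) with parts as balanced as possible, and is at most (1 − 1/r) · n^2/2. For r = 8, n = 479: the density bound is (7/8) · 229441/2 = 1606087/16 ≈ 100380.4375. The integer-valued extremum is e(T(479, 8)) = 100380, which is strictly less than the density bound 1606087/16 since 8 ∤ 479 (the parts of T(479, 8) cannot all be equal).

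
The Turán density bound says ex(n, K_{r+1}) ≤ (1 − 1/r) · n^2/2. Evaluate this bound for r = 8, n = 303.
Turán density bound = (7/8) · 303^2/2 = 642663/16 ≈ 40166.4375

Turán's theorem: ex(n, K_{r+1}) is achieved by the complete r-partite Turán graph T(n, r) with parts as balanced as possible, and is at most (1 − 1/r) · n^2/2. For r = 8, n = 303: the density bound is (7/8) · 91809/2 = 642663/16 ≈ 40166.4375. The integer-valued extremum is e(T(303, 8)) = 40166, which is strictly less than the density bound 642663/16 since 8 ∤ 303 (the parts of T(303, 8) cannot all be equal).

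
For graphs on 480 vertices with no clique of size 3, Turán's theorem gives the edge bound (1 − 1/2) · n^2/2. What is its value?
Turán density bound = (1/2) · 480^2/2 = 57600

Turán's theorem: ex(n, K_{r+1}) is achieved by the complete r-partite Turán graph T(n, r) with parts as balanced as possible, and is at most (1 − 1/r) · n^2/2. For r = 2, n = 480: the density bound is (1/2) · 230400/2 = 57600. Since 2 ∣ 480, the Turán graph T(480, 2) has parts of equal size 240, and its edge count e(T(480, 2)) = 57600 attains the density bound exactly.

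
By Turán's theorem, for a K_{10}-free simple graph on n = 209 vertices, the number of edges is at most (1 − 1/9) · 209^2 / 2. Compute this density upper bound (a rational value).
Turán density bound = (8/9) · 209^2/2 = 174724/9 ≈ 19413.7778

Turán's theorem: ex(n, K_{r+1}) is achieved by the complete r-partite Turán graph T(n, r) with parts as balanced as possible, and is at most (1 − 1/r) · n^2/2. For r = 9, n = 209: the density bound is (8/9) · 43681/2 = 174724/9 ≈ 19413.7778. The integer-valued extremum is e(T(209, 9)) = 19413, which is strictly less than the density bound 174724/9 since 9 ∤ 209 (the parts of T(209, 9) cannot all be equal).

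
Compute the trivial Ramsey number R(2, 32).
R(2, 32) = 32

R(2, k) = k for all k ≥ 2: in a 2-colouring of K_k, either some edge is red (a red K_2) or all edges are blue (a blue K_k). And K_{31} coloured all-blue has no blue K_32, so R(2, 32) > 31. Hence R(2, 32) = 32.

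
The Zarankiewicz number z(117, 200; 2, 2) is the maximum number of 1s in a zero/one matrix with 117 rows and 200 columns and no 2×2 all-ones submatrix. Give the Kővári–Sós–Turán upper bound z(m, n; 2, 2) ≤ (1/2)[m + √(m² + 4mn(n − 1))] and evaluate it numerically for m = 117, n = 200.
z(117, 200; 2, 2) ≤ (1/2)[117 + √(117² + 4·117·200·199)] = (1/2)[117 + √18640089] = 2217.2085

Kővári–Sós–Turán: let r_1, ..., r_117 be the row sums and z = Σ r_i the total number of 1s. Each pair of columns can share at most one row with both entries 1 (else a 2×2 all-ones block appears), so Σ_i C(r_i, 2) ≤ C(200, 2) = 19900. By convexity Σ_i C(r_i, 2) ≥ 117·C(z/117, 2) = z(z − 117)/(2·117), giving z² − 117z − 117·200·199 ≤ 0 and hence z ≤ (1/2)[117 + √(13689 + 4·4656600)] = (1/2)[117 + √18640089] ≈ (1/2)(117 + 4317.4169) = 2217.2085.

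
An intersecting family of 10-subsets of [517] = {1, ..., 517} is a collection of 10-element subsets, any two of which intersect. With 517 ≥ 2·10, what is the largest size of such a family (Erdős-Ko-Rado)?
max |F| = C(516, 9) = 6662188458094621440

Erdős-Ko-Rado (1961): when n ≥ 2k, max |F| = C(n−1, k−1). The bound is attained by the star {A : i ∈ A} for any fixed i ∈ [n]. Here C(517−1, 10−1) = C(516, 9) = 6662188458094621440.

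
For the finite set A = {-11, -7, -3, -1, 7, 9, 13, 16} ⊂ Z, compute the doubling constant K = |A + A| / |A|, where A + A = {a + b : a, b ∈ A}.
K = |A + A| / |A| = 30/8 = 15/4

Enumerate A + A = {a + b : a, b ∈ A}. With |A| = 8, there are |A|^2 = 64 ordered sum pairs; collecting distinct values, A + A = {-22, -18, -14, -12, -10, -8, -6, -4, -2, 0, 2, 4, 5, 6, 8, 9, 10, 12, 13, 14, 15, 16, 18, 20, 22, 23, 25, 26, 29, 32}, so |A + A| = 30. Thus K = 30/8 = 15/4. For comparison, the minimum possible |A + A| over all 8-element sets is 2·8 − 1 = 15 (so min K = 15/8), attained only by arithmetic progressions.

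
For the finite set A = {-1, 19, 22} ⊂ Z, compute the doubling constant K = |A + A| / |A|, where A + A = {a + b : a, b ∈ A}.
K = |A + A| / |A| = 6/3 = 2

Enumerate A + A = {a + b : a, b ∈ A}. With |A| = 3, there are |A|^2 = 9 ordered sum pairs; collecting distinct values, A + A = {-2, 18, 21, 38, 41, 44}, so |A + A| = 6. Thus K = 6/3 = 2. For comparison, the minimum possible |A + A| over all 3-element sets is 2·3 − 1 = 5 (so min K = 5/3), attained only by arithmetic progressions.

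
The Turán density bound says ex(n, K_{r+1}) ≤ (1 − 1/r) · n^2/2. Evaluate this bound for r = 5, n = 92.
Turán density bound = (4/5) · 92^2/2 = 16928/5 ≈ 3385.6

Turán's theorem: ex(n, K_{r+1}) is achieved by the complete r-partite Turán graph T(n, r) with parts as balanced as possible, and is at most (1 − 1/r) · n^2/2. For r = 5, n = 92: the density bound is (4/5) · 8464/2 = 16928/5 ≈ 3385.6. The integer-valued extremum is e(T(92, 5)) = 3385, which is strictly less than the density bound 16928/5 since 5 ∤ 92 (the parts of T(92, 5) cannot all be equal).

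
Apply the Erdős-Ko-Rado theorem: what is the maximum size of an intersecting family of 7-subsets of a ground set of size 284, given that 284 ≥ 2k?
max |F| = C(283, 6) = 676419934218

The Erdős-Ko-Rado theorem states: for n ≥ 2k, an intersecting family of k-subsets of an n-element set has size at most C(n − 1, k − 1), with equality for 'star' families {A ⊆ [n] : |A| = k, i ∈ A} (fix an element i). For n = 284, k = 7: C(283, 6) = 676419934218.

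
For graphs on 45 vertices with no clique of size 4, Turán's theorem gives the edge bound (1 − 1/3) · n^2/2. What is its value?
Turán density bound = (2/3) · 45^2/2 = 675

Turán's theorem: ex(n, K_{r+1}) is achieved by the complete r-partite Turán graph T(n, r) with parts as balanced as possible, and is at most (1 − 1/r) · n^2/2. For r = 3, n = 45: the density bound is (2/3) · 2025/2 = 675. Since 3 ∣ 45, the Turán graph T(45, 3) has parts of equal size 15, and its edge count e(T(45, 3)) = 675 attains the density bound exactly.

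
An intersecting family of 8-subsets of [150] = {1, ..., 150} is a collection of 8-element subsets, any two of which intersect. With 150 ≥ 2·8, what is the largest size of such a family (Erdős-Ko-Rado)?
max |F| = C(149, 7) = 280384608504

Erdős-Ko-Rado (1961): when n ≥ 2k, max |F| = C(n−1, k−1). The bound is attained by the star {A : i ∈ A} for any fixed i ∈ [n]. Here C(150−1, 8−1) = C(149, 7) = 280384608504.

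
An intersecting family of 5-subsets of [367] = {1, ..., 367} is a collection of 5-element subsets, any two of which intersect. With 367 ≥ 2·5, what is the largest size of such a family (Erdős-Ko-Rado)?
max |F| = C(366, 4) = 735479745

The Erdős-Ko-Rado theorem states: for n ≥ 2k, an intersecting family of k-subsets of an n-element set has size at most C(n − 1, k − 1), with equality for 'star' families {A ⊆ [n] : |A| = k, i ∈ A} (fix an element i). For n = 367, k = 5: C(366, 4) = 735479745.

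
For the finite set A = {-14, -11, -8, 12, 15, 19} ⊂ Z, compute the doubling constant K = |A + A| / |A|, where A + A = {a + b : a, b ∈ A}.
K = |A + A| / |A| = 18/6 = 3

Enumerate A + A = {a + b : a, b ∈ A}. With |A| = 6, there are |A|^2 = 36 ordered sum pairs; collecting distinct values, A + A = {-28, -25, -22, -19, -16, -2, 1, 4, 5, 7, 8, 11, 24, 27, 30, 31, 34, 38}, so |A + A| = 18. Thus K = 18/6 = 3. For comparison, the minimum possible |A + A| over all 6-element sets is 2·6 − 1 = 11 (so min K = 11/6), attained only by arithmetic progressions.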